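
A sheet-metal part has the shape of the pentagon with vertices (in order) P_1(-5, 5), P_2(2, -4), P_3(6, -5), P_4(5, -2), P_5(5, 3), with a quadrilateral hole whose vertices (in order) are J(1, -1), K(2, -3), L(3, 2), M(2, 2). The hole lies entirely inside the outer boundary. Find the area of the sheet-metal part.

Outer boundary:
P_1→P_2: (-5)(-4) − (2)(5) = 10
P_2→P_3: (2)(-5) − (6)(-4) = 14
P_3→P_4: (6)(-2) − (5)(-5) = 13
P_4→P_5: (5)(3) − (5)(-2) = 25
P_5→P_1: (5)(5) − (-5)(3) = 40
Σ = 102
Area = |Σ|/2 = 51.
Hole:
Apply the shoelace (surveyor's) formula: 2A = Σ (x_i·y_{i+1} − x_{i+1}·y_i), indices taken mod 4.
Σ = (-1) + (13) + (2) + (-4) = 10
Area = |Σ|/2 = 5.
Net area = 51 − 5 = 46.

46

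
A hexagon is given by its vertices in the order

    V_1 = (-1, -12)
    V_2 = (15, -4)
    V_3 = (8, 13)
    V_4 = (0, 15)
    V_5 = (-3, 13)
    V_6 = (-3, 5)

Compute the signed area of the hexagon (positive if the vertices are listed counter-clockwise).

320.5

Apply the shoelace formula: 2A = Σ (x_i·y_{i+1} − x_{i+1}·y_i), indices taken mod 6.
V_1→V_2: (-1)(-4) − (15)(-12) = 184
V_2→V_3: (15)(13) − (8)(-4) = 227
V_3→V_4: (8)(15) − (0)(13) = 120
V_4→V_5: (0)(13) − (-3)(15) = 45
V_5→V_6: (-3)(5) − (-3)(13) = 24
V_6→V_1: (-3)(-12) − (-1)(5) = 41
Σ = 641
Signed area = Σ/2 = 320.5 (positive ⇒ counter-clockwise traversal).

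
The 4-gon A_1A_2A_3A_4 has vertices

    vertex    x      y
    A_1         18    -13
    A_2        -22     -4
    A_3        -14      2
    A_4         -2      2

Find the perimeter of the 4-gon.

88

|A_1A_2| = √((-40)² + (9)²) = √1681 = 41
|A_2A_3| = √((8)² + (6)²) = √100 = 10
|A_3A_4| = √((12)² + (0)²) = √144 = 12
|A_4A_1| = √((20)² + (-15)²) = √625 = 25
Perimeter = 41 + 10 + 12 + 25 = 88.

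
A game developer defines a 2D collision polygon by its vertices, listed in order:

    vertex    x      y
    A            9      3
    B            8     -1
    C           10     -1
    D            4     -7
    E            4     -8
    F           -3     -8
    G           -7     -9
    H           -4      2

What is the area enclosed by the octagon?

133

Cross-terms: -33, 2, -66, -4, -56, -29, -50, -30  ⇒  Σ = -266
Area = |Σ|/2 = 133.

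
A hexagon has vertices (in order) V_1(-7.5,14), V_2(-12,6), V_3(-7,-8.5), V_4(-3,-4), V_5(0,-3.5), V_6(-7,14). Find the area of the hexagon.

Apply the shoelace formula: 2A = Σ (x_i·y_{i+1} − x_{i+1}·y_i), indices taken mod 6.
Cross-terms: 123, 144, 2.5, 10.5, -24.5, 7  ⇒  Σ = 262.5
Area = |Σ|/2 = 131.25.

131.25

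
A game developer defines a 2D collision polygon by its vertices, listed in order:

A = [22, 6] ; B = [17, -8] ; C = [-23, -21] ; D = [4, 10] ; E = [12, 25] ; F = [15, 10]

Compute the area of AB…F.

685

A→B: (22)(-8) − (17)(6) = -278
B→C: (17)(-21) − (-23)(-8) = -541
C→D: (-23)(10) − (4)(-21) = -146
D→E: (4)(25) − (12)(10) = -20
E→F: (12)(10) − (15)(25) = -255
F→A: (15)(6) − (22)(10) = -130
Σ = -1370
Area = |Σ|/2 = 685.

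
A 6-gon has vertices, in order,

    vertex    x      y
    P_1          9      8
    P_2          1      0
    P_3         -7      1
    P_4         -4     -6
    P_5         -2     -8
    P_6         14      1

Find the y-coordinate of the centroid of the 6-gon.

-26/51

Apply the surveyor's formula. First the cross-terms c_i = x_i·y_{i+1} − x_{i+1}·y_i:
  -8, 1, 46, 20, 110, 103  ⇒  2A = 272, A = 136.
Then Σ (y_i + y_{i+1})·c_i = -416, so ȳ = -416 / (6·136) = -26/51.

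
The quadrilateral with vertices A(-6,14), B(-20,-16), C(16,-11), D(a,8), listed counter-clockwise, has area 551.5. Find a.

3

Write out the shoelace sum; only the two edges meeting at D involve a:
2·Area = [(16·8 − a·(-11)) + (a·14 − (-6)·8)] + 852
       = 25·a + 1028 = 1103
⇒ a = 3.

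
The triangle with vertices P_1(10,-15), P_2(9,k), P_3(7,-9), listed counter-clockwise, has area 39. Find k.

The doubled signed area Σ (x_i y_{i+1} − x_{i+1} y_i) is linear in k.
With k=0 it equals 39; the coefficient of k is 3 (from the two edges through P_2).
So 3·k + 39 = 2·39 = 78 ⇒ k = 13.

13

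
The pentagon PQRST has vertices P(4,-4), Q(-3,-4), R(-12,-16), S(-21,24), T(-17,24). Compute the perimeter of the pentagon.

|PQ| = √((-7)² + (0)²) = √49 = 7
|QR| = √((-9)² + (-12)²) = √225 = 15
|RS| = √((-9)² + (40)²) = √1681 = 41
|ST| = √((4)² + (0)²) = √16 = 4
|TP| = √((21)² + (-28)²) = √1225 = 35
Perimeter = 7 + 15 + 41 + 4 + 35 = 102.

102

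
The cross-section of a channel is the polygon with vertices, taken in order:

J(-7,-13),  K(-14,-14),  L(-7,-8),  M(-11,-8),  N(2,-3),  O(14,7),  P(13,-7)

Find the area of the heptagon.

202

Σ = (-84) + (14) + (-32) + (49) + (56) + (-189) + (-218) = -404
Area = |Σ|/2 = 202.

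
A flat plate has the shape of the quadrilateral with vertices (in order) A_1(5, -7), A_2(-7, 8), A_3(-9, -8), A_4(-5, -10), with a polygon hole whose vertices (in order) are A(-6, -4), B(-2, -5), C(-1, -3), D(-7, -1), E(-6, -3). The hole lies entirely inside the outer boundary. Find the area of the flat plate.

Outer boundary:
Σ = (-9) + (128) + (50) + (85) = 254
Area = |Σ|/2 = 127.
Hole:
Apply the shoelace (surveyor's) formula: 2A = Σ (x_i·y_{i+1} − x_{i+1}·y_i), indices taken mod 5.
A→B: (-6)(-5) − (-2)(-4) = 22
B→C: (-2)(-3) − (-1)(-5) = 1
C→D: (-1)(-1) − (-7)(-3) = -20
D→E: (-7)(-3) − (-6)(-1) = 15
E→A: (-6)(-4) − (-6)(-3) = 6
Σ = 24
Area = |Σ|/2 = 12.
Net area = 127 − 12 = 115.

115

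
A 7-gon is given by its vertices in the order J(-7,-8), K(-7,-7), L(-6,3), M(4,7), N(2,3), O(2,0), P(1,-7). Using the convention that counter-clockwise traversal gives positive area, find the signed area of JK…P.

Σ = (-7) + (-63) + (-54) + (-2) + (-6) + (-14) + (-57) = -203
Signed area = Σ/2 = -101.5 (negative ⇒ clockwise traversal).

-101.5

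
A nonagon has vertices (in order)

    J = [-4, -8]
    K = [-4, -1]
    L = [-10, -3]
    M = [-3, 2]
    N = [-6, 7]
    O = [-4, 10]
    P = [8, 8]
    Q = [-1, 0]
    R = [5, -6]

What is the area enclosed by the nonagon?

129

Apply the shoelace (surveyor's) formula: 2A = Σ (x_i·y_{i+1} − x_{i+1}·y_i), indices taken mod 9.
J→K: (-4)(-1) − (-4)(-8) = -28
K→L: (-4)(-3) − (-10)(-1) = 2
L→M: (-10)(2) − (-3)(-3) = -29
M→N: (-3)(7) − (-6)(2) = -9
N→O: (-6)(10) − (-4)(7) = -32
O→P: (-4)(8) − (8)(10) = -112
P→Q: (8)(0) − (-1)(8) = 8
Q→R: (-1)(-6) − (5)(0) = 6
R→J: (5)(-8) − (-4)(-6) = -64
Σ = -258
Area = |Σ|/2 = 129.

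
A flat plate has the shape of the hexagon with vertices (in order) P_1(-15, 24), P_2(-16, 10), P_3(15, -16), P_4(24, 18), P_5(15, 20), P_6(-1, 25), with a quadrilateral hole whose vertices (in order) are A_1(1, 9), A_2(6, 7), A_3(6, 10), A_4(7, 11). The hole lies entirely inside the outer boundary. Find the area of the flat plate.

Outer boundary:
Apply the shoelace formula: 2A = Σ (x_i·y_{i+1} − x_{i+1}·y_i), indices taken mod 6.
Cross-terms: 234, 106, 654, 210, 395, 351  ⇒  Σ = 1950
Area = |Σ|/2 = 975.
Hole:
Apply the shoelace (surveyor's) formula: 2A = Σ (x_i·y_{i+1} − x_{i+1}·y_i), indices taken mod 4.
Cross-terms: -47, 18, -4, 52  ⇒  Σ = 19
Area = |Σ|/2 = 9.5.
Net area = 975 − 9.5 = 965.5.

965.5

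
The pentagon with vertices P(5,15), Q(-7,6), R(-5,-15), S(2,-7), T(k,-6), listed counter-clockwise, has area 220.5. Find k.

4

The doubled signed area Σ (x_i y_{i+1} − x_{i+1} y_i) is linear in k.
With k=0 it equals 353; the coefficient of k is 22 (from the two edges through T).
So 22·k + 353 = 2·220.5 = 441 ⇒ k = 4.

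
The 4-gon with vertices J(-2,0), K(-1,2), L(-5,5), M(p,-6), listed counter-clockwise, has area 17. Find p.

-3

The doubled signed area Σ (x_i y_{i+1} − x_{i+1} y_i) is linear in p.
With p=0 it equals 19; the coefficient of p is -5 (from the two edges through M).
So -5·p + 19 = 2·17 = 34 ⇒ p = -3.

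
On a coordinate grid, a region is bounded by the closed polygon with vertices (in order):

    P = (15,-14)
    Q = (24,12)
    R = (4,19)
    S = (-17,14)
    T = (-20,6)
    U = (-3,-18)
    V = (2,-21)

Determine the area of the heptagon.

Apply Gauss's area formula: 2A = Σ (x_i·y_{i+1} − x_{i+1}·y_i), indices taken mod 7.
Σ = (516) + (408) + (379) + (178) + (378) + (99) + (287) = 2245
Area = |Σ|/2 = 1122.5.

1122.5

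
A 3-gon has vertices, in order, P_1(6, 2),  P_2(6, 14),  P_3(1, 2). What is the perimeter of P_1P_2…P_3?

|P_1P_2| = √((0)² + (12)²) = √144 = 12
|P_2P_3| = √((-5)² + (-12)²) = √169 = 13
|P_3P_1| = √((5)² + (0)²) = √25 = 5
Perimeter = 12 + 13 + 5 = 30.

30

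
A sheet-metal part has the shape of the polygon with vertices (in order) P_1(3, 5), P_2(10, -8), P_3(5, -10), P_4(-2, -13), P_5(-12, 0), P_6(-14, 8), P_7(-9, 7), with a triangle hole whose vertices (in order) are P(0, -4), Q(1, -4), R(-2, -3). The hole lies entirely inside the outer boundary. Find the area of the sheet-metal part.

Outer boundary:
Apply the surveyor's formula: 2A = Σ (x_i·y_{i+1} − x_{i+1}·y_i), indices taken mod 7.
Cross-terms: -74, -60, -85, -156, -96, -26, -66  ⇒  Σ = -563
Area = |Σ|/2 = 281.5.
Hole:
Σ = (4) + (-11) + (8) = 1
Area = |Σ|/2 = 0.5.
Net area = 281.5 − 0.5 = 281.

281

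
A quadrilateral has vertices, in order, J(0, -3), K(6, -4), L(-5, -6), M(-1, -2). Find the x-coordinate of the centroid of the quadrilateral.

-25/93

Apply Gauss's area formula. First the cross-terms c_i = x_i·y_{i+1} − x_{i+1}·y_i:
  18, -56, 4, 3  ⇒  2A = -31, A = -15.5.
Then Σ (x_i + x_{i+1})·c_i = 25, so x̄ = 25 / (6·(-15.5)) = -25/93.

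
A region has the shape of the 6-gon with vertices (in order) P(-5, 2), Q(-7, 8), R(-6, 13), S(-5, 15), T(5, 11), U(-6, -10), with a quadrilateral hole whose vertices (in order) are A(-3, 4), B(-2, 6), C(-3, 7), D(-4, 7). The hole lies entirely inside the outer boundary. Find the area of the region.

132

Outer boundary:
Apply Gauss's area formula: 2A = Σ (x_i·y_{i+1} − x_{i+1}·y_i), indices taken mod 6.
Cross-terms: -26, -43, -25, -130, 16, -62  ⇒  Σ = -270
Area = |Σ|/2 = 135.
Hole:
Cross-terms: -10, 4, 7, 5  ⇒  Σ = 6
Area = |Σ|/2 = 3.
Net area = 135 − 3 = 132.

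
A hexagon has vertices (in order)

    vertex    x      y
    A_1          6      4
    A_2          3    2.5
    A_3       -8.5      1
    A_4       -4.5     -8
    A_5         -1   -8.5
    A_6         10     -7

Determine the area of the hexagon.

Σ = (3) + (24.25) + (72.5) + (30.25) + (92) + (82) = 304
Area = |Σ|/2 = 152.

152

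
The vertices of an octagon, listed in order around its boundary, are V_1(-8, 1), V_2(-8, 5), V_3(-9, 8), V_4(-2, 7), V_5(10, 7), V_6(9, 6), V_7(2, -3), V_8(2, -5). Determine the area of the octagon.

133

Cross-terms: -32, -19, -47, -84, -3, -39, -4, -38  ⇒  Σ = -266
Area = |Σ|/2 = 133.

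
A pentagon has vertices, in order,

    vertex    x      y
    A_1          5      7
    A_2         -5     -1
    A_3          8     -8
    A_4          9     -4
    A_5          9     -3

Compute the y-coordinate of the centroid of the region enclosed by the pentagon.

Apply the shoelace (surveyor's) formula. First the cross-terms c_i = x_i·y_{i+1} − x_{i+1}·y_i:
  30, 48, 40, 9, 78  ⇒  2A = 205, A = 102.5.
Then Σ (y_i + y_{i+1})·c_i = -483, so ȳ = -483 / (6·102.5) = -161/205.

-161/205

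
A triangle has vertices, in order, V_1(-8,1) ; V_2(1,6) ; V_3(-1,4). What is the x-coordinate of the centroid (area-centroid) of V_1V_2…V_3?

Apply the surveyor's formula. First the cross-terms c_i = x_i·y_{i+1} − x_{i+1}·y_i:
  -49, 10, 31  ⇒  2A = -8, A = -4.
Then Σ (x_i + x_{i+1})·c_i = 64, so x̄ = 64 / (6·(-4)) = -8/3.

-8/3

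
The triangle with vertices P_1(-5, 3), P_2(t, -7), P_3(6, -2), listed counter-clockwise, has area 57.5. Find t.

-6

Write out the shoelace sum; only the two edges meeting at P_2 involve t:
2·Area = [((-5)·(-7) − t·3) + (t·(-2) − 6·(-7))] + 8
       = -5·t + 85 = 115
⇒ t = -6.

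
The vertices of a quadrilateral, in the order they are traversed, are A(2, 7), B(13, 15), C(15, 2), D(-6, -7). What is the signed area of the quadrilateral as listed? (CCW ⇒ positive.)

-190.5

Apply the surveyor's formula: 2A = Σ (x_i·y_{i+1} − x_{i+1}·y_i), indices taken mod 4.
Σ = (-61) + (-199) + (-93) + (-28) = -381
Signed area = Σ/2 = -190.5 (negative ⇒ clockwise traversal).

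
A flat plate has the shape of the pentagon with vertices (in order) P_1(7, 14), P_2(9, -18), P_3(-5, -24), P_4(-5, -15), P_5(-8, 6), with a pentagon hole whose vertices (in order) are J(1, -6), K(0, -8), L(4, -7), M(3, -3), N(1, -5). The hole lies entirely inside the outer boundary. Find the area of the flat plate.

443.5

Outer boundary:
Apply the surveyor's formula: 2A = Σ (x_i·y_{i+1} − x_{i+1}·y_i), indices taken mod 5.
Cross-terms: -252, -306, -45, -150, -154  ⇒  Σ = -907
Area = |Σ|/2 = 453.5.
Hole:
Apply Gauss's area formula: 2A = Σ (x_i·y_{i+1} − x_{i+1}·y_i), indices taken mod 5.
Cross-terms: -8, 32, 9, -12, -1  ⇒  Σ = 20
Area = |Σ|/2 = 10.
Net area = 453.5 − 10 = 443.5.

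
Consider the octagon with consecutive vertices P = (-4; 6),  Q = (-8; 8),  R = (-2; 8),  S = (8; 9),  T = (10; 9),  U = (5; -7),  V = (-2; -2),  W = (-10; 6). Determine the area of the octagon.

Σ = (16) + (-48) + (-82) + (-18) + (-115) + (-24) + (-32) + (-36) = -339
Area = |Σ|/2 = 169.5.

169.5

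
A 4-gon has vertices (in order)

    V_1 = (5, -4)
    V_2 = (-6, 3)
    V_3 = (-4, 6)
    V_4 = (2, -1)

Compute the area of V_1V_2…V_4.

22

V_1→V_2: (5)(3) − (-6)(-4) = -9
V_2→V_3: (-6)(6) − (-4)(3) = -24
V_3→V_4: (-4)(-1) − (2)(6) = -8
V_4→V_1: (2)(-4) − (5)(-1) = -3
Σ = -44
Area = |Σ|/2 = 22.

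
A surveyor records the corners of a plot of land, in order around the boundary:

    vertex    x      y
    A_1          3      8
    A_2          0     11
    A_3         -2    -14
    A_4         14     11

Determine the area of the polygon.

154

A_1→A_2: (3)(11) − (0)(8) = 33
A_2→A_3: (0)(-14) − (-2)(11) = 22
A_3→A_4: (-2)(11) − (14)(-14) = 174
A_4→A_1: (14)(8) − (3)(11) = 79
Σ = 308
Area = |Σ|/2 = 154.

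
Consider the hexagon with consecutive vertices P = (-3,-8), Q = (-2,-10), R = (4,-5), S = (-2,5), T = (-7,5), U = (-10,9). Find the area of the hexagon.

96.5

Apply the surveyor's formula: 2A = Σ (x_i·y_{i+1} − x_{i+1}·y_i), indices taken mod 6.
P→Q: (-3)(-10) − (-2)(-8) = 14
Q→R: (-2)(-5) − (4)(-10) = 50
R→S: (4)(5) − (-2)(-5) = 10
S→T: (-2)(5) − (-7)(5) = 25
T→U: (-7)(9) − (-10)(5) = -13
U→P: (-10)(-8) − (-3)(9) = 107
Σ = 193
Area = |Σ|/2 = 96.5.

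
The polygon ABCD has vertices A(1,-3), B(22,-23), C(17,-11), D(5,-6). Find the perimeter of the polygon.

|AB| = √((21)² + (-20)²) = √841 = 29
|BC| = √((-5)² + (12)²) = √169 = 13
|CD| = √((-12)² + (5)²) = √169 = 13
|DA| = √((-4)² + (3)²) = √25 = 5
Perimeter = 29 + 13 + 13 + 5 = 60.

60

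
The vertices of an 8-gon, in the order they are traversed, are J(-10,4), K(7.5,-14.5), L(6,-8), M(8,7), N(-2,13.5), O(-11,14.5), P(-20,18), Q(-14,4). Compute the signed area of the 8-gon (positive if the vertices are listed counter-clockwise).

Apply the surveyor's formula: 2A = Σ (x_i·y_{i+1} − x_{i+1}·y_i), indices taken mod 8.
Σ = (115) + (27) + (106) + (122) + (119.5) + (92) + (172) + (-16) = 737.5
Signed area = Σ/2 = 368.75 (positive ⇒ counter-clockwise traversal).

368.75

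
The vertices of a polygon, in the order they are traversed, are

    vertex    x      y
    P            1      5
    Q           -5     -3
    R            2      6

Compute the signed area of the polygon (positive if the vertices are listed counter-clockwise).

Cross-terms: 22, -24, 4  ⇒  Σ = 2
Signed area = Σ/2 = 1 (positive ⇒ counter-clockwise traversal).

1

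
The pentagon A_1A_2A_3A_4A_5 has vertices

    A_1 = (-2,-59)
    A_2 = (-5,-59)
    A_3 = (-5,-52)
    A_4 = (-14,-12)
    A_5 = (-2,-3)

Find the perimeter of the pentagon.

122

|A_1A_2| = √((-3)² + (0)²) = √9 = 3
|A_2A_3| = √((0)² + (7)²) = √49 = 7
|A_3A_4| = √((-9)² + (40)²) = √1681 = 41
|A_4A_5| = √((12)² + (9)²) = √225 = 15
|A_5A_1| = √((0)² + (-56)²) = √3136 = 56
Perimeter = 3 + 7 + 41 + 15 + 56 = 122.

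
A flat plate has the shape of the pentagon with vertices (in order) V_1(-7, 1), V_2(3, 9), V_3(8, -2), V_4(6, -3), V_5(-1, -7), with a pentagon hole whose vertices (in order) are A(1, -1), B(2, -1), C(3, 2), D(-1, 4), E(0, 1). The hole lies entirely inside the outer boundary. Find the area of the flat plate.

Outer boundary:
Apply the shoelace formula: 2A = Σ (x_i·y_{i+1} − x_{i+1}·y_i), indices taken mod 5.
Cross-terms: -66, -78, -12, -45, -50  ⇒  Σ = -251
Area = |Σ|/2 = 125.5.
Hole:
Apply Gauss's area formula: 2A = Σ (x_i·y_{i+1} − x_{i+1}·y_i), indices taken mod 5.
A→B: (1)(-1) − (2)(-1) = 1
B→C: (2)(2) − (3)(-1) = 7
C→D: (3)(4) − (-1)(2) = 14
D→E: (-1)(1) − (0)(4) = -1
E→A: (0)(-1) − (1)(1) = -1
Σ = 20
Area = |Σ|/2 = 10.
Net area = 125.5 − 10 = 115.5.

115.5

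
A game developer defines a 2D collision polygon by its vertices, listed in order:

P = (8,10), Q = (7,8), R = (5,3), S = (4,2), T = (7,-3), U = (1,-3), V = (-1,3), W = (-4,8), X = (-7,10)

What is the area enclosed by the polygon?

100.5

Apply the shoelace (surveyor's) formula: 2A = Σ (x_i·y_{i+1} − x_{i+1}·y_i), indices taken mod 9.
P→Q: (8)(8) − (7)(10) = -6
Q→R: (7)(3) − (5)(8) = -19
R→S: (5)(2) − (4)(3) = -2
S→T: (4)(-3) − (7)(2) = -26
T→U: (7)(-3) − (1)(-3) = -18
U→V: (1)(3) − (-1)(-3) = 0
V→W: (-1)(8) − (-4)(3) = 4
W→X: (-4)(10) − (-7)(8) = 16
X→P: (-7)(10) − (8)(10) = -150
Σ = -201
Area = |Σ|/2 = 100.5.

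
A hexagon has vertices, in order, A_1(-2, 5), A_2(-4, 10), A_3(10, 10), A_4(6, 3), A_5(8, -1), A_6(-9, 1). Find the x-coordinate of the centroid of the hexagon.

Apply Gauss's area formula. First the cross-terms c_i = x_i·y_{i+1} − x_{i+1}·y_i:
  0, -140, -30, -30, -1, -43  ⇒  2A = -244, A = -122.
Then Σ (x_i + x_{i+1})·c_i = -1266, so x̄ = -1266 / (6·(-122)) = 211/122.

211/122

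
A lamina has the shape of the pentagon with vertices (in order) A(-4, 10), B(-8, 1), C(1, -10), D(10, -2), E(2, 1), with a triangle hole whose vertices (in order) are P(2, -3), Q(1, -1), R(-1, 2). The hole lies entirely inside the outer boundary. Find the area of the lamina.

145

Outer boundary:
Apply the surveyor's formula: 2A = Σ (x_i·y_{i+1} − x_{i+1}·y_i), indices taken mod 5.
Σ = (76) + (79) + (98) + (14) + (24) = 291
Area = |Σ|/2 = 145.5.
Hole:
Σ = (1) + (1) + (-1) = 1
Area = |Σ|/2 = 0.5.
Net area = 145.5 − 0.5 = 145.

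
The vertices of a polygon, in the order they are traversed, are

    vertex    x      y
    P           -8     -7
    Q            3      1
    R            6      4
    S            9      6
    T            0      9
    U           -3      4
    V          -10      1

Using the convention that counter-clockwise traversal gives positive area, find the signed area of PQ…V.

121

Σ = (13) + (6) + (0) + (81) + (27) + (37) + (78) = 242
Signed area = Σ/2 = 121 (positive ⇒ counter-clockwise traversal).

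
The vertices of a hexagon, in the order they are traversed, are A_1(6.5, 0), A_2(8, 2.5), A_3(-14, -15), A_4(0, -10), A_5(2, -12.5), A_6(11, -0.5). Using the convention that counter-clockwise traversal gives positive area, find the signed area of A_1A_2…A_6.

115.5

Apply the surveyor's formula: 2A = Σ (x_i·y_{i+1} − x_{i+1}·y_i), indices taken mod 6.
A_1→A_2: (6.5)(2.5) − (8)(0) = 16.25
A_2→A_3: (8)(-15) − (-14)(2.5) = -85
A_3→A_4: (-14)(-10) − (0)(-15) = 140
A_4→A_5: (0)(-12.5) − (2)(-10) = 20
A_5→A_6: (2)(-0.5) − (11)(-12.5) = 136.5
A_6→A_1: (11)(0) − (6.5)(-0.5) = 3.25
Σ = 231
Signed area = Σ/2 = 115.5 (positive ⇒ counter-clockwise traversal).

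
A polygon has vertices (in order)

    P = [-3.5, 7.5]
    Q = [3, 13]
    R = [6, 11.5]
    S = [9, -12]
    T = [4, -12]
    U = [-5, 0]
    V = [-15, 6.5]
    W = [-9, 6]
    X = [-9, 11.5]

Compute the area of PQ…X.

Apply the shoelace formula: 2A = Σ (x_i·y_{i+1} − x_{i+1}·y_i), indices taken mod 9.
Cross-terms: -68, -43.5, -175.5, -60, -60, -32.5, -31.5, -49.5, -27.25  ⇒  Σ = -547.75
Area = |Σ|/2 = 273.875.

273.875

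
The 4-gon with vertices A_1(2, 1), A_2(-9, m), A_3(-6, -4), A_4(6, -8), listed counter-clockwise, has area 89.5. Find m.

Write out the shoelace sum; only the two edges meeting at A_2 involve m:
2·Area = [(2·m − (-9)·1) + ((-9)·(-4) − (-6)·m)] + 94
       = 8·m + 139 = 179
⇒ m = 5.

5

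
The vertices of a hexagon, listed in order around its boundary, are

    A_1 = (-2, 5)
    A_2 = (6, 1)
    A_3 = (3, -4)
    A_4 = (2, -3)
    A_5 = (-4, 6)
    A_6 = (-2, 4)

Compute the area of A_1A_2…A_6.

Σ = (-32) + (-27) + (-1) + (0) + (-4) + (-2) = -66
Area = |Σ|/2 = 33.

33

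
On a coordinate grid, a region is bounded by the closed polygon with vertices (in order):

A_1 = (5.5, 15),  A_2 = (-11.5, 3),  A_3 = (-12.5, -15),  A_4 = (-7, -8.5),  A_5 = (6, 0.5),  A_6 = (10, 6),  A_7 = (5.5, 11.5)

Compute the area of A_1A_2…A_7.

290

Apply the shoelace formula: 2A = Σ (x_i·y_{i+1} − x_{i+1}·y_i), indices taken mod 7.
Σ = (189) + (210) + (1.25) + (47.5) + (31) + (82) + (19.25) = 580
Area = |Σ|/2 = 290.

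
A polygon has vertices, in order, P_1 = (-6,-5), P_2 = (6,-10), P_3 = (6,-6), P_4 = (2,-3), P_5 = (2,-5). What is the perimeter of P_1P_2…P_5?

32

|P_1P_2| = √((12)² + (-5)²) = √169 = 13
|P_2P_3| = √((0)² + (4)²) = √16 = 4
|P_3P_4| = √((-4)² + (3)²) = √25 = 5
|P_4P_5| = √((0)² + (-2)²) = √4 = 2
|P_5P_1| = √((-8)² + (0)²) = √64 = 8
Perimeter = 13 + 4 + 5 + 2 + 8 = 32.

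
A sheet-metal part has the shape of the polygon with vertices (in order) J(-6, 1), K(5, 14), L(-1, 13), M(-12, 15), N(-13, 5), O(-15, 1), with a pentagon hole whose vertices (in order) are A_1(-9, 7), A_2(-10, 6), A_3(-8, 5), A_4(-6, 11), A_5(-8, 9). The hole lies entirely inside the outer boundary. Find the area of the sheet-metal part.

152

Outer boundary:
Apply the surveyor's formula: 2A = Σ (x_i·y_{i+1} − x_{i+1}·y_i), indices taken mod 6.
Cross-terms: -89, 79, 141, 135, 62, -9  ⇒  Σ = 319
Area = |Σ|/2 = 159.5.
Hole:
Σ = (16) + (-2) + (-58) + (34) + (25) = 15
Area = |Σ|/2 = 7.5.
Net area = 159.5 − 7.5 = 152.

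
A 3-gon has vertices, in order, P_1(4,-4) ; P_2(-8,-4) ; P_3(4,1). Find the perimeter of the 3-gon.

30

|P_1P_2| = √((-12)² + (0)²) = √144 = 12
|P_2P_3| = √((12)² + (5)²) = √169 = 13
|P_3P_1| = √((0)² + (-5)²) = √25 = 5
Perimeter = 12 + 13 + 5 = 30.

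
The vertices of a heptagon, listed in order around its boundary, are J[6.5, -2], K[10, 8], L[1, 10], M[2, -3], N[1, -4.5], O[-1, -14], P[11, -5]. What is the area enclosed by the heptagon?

Cross-terms: 72, 92, -23, -6, -18.5, 159, 10.5  ⇒  Σ = 286
Area = |Σ|/2 = 143.

143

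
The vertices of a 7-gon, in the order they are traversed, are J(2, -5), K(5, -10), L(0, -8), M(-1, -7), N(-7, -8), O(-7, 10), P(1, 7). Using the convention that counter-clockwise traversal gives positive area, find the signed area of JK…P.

-144

Cross-terms: 5, -40, -8, -41, -126, -59, -19  ⇒  Σ = -288
Signed area = Σ/2 = -144 (negative ⇒ clockwise traversal).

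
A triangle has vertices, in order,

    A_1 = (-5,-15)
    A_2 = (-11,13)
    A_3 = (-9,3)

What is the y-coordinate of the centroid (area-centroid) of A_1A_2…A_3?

Apply Gauss's area formula. First the cross-terms c_i = x_i·y_{i+1} − x_{i+1}·y_i:
  -230, 84, 150  ⇒  2A = 4, A = 2.
Then Σ (y_i + y_{i+1})·c_i = 4, so ȳ = 4 / (6·2) = 1/3.

1/3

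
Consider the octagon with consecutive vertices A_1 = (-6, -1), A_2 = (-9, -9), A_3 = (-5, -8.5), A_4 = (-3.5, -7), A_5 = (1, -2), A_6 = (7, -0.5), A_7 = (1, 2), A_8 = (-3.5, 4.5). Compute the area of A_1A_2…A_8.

82.875

Cross-terms: 45, 31.5, 5.25, 14, 13.5, 14.5, 11.5, 30.5  ⇒  Σ = 165.75
Area = |Σ|/2 = 82.875.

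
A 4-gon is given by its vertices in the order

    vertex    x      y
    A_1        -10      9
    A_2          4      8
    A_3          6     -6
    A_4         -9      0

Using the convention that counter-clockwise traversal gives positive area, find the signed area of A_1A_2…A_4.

Apply Gauss's area formula: 2A = Σ (x_i·y_{i+1} − x_{i+1}·y_i), indices taken mod 4.
Σ = (-116) + (-72) + (-54) + (-81) = -323
Signed area = Σ/2 = -161.5 (negative ⇒ clockwise traversal).

-161.5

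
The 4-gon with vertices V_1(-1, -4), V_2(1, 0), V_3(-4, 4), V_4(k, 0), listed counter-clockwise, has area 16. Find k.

Write out the shoelace sum; only the two edges meeting at V_4 involve k:
2·Area = [((-4)·0 − k·4) + (k·(-4) − (-1)·0)] + 8
       = -8·k + 8 = 32
⇒ k = -3.

-3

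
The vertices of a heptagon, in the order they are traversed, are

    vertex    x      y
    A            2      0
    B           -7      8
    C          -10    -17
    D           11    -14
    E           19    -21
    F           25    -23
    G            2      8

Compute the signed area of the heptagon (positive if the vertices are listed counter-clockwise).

Σ = (16) + (199) + (327) + (35) + (88) + (246) + (-16) = 895
Signed area = Σ/2 = 447.5 (positive ⇒ counter-clockwise traversal).

447.5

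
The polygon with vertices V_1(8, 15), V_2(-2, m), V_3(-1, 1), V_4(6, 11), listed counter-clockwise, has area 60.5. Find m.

12

The doubled signed area Σ (x_i y_{i+1} − x_{i+1} y_i) is linear in m.
With m=0 it equals 13; the coefficient of m is 9 (from the two edges through V_2).
So 9·m + 13 = 2·60.5 = 121 ⇒ m = 12.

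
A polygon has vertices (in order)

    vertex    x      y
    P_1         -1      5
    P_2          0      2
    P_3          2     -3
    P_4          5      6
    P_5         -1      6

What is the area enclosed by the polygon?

29

Apply the surveyor's formula: 2A = Σ (x_i·y_{i+1} − x_{i+1}·y_i), indices taken mod 5.
Σ = (-2) + (-4) + (27) + (36) + (1) = 58
Area = |Σ|/2 = 29.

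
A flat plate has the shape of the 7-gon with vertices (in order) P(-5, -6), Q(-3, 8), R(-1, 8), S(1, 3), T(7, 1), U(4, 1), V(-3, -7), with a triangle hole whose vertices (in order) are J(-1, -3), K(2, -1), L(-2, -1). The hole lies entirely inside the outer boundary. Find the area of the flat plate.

68

Outer boundary:
P→Q: (-5)(8) − (-3)(-6) = -58
Q→R: (-3)(8) − (-1)(8) = -16
R→S: (-1)(3) − (1)(8) = -11
S→T: (1)(1) − (7)(3) = -20
T→U: (7)(1) − (4)(1) = 3
U→V: (4)(-7) − (-3)(1) = -25
V→P: (-3)(-6) − (-5)(-7) = -17
Σ = -144
Area = |Σ|/2 = 72.
Hole:
Σ = (7) + (-4) + (5) = 8
Area = |Σ|/2 = 4.
Net area = 72 − 4 = 68.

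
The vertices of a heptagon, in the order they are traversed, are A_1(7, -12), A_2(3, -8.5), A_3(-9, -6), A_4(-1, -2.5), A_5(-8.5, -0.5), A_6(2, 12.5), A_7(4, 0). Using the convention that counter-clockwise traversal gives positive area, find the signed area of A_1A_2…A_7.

Σ = (-23.5) + (-94.5) + (16.5) + (-20.75) + (-105.25) + (-50) + (-48) = -325.5
Signed area = Σ/2 = -162.75 (negative ⇒ clockwise traversal).

-162.75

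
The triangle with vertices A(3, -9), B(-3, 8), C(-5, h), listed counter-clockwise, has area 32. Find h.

Write out the shoelace sum; only the two edges meeting at C involve h:
2·Area = [((-3)·h − (-5)·8) + ((-5)·(-9) − 3·h)] + -3
       = -6·h + 82 = 64
⇒ h = 3.

3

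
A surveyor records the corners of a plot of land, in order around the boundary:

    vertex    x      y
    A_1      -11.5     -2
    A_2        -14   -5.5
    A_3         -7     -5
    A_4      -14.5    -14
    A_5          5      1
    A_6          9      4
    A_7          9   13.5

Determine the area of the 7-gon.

190.75

Apply the shoelace (surveyor's) formula: 2A = Σ (x_i·y_{i+1} − x_{i+1}·y_i), indices taken mod 7.
Σ = (35.25) + (31.5) + (25.5) + (55.5) + (11) + (85.5) + (137.25) = 381.5
Area = |Σ|/2 = 190.75.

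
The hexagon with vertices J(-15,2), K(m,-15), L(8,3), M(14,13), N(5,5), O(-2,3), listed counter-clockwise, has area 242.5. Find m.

Write out the shoelace sum; only the two edges meeting at K involve m:
2·Area = [((-15)·(-15) − m·2) + (m·3 − 8·(-15))] + 133
       = 1·m + 478 = 485
⇒ m = 7.

7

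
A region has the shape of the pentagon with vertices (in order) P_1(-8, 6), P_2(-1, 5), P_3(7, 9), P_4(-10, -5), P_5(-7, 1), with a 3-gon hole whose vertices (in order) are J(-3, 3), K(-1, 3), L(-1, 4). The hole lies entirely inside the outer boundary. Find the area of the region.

50

Outer boundary:
P_1→P_2: (-8)(5) − (-1)(6) = -34
P_2→P_3: (-1)(9) − (7)(5) = -44
P_3→P_4: (7)(-5) − (-10)(9) = 55
P_4→P_5: (-10)(1) − (-7)(-5) = -45
P_5→P_1: (-7)(6) − (-8)(1) = -34
Σ = -102
Area = |Σ|/2 = 51.
Hole:
Apply the surveyor's formula: 2A = Σ (x_i·y_{i+1} − x_{i+1}·y_i), indices taken mod 3.
Σ = (-6) + (-1) + (9) = 2
Area = |Σ|/2 = 1.
Net area = 51 − 1 = 50.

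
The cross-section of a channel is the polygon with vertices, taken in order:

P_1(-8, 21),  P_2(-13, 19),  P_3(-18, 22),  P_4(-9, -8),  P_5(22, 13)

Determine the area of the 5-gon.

572

Apply the shoelace (surveyor's) formula: 2A = Σ (x_i·y_{i+1} − x_{i+1}·y_i), indices taken mod 5.
Σ = (121) + (56) + (342) + (59) + (566) = 1144
Area = |Σ|/2 = 572.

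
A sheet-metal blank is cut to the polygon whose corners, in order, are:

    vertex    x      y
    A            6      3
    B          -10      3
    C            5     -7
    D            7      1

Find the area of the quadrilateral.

Apply Gauss's area formula: 2A = Σ (x_i·y_{i+1} − x_{i+1}·y_i), indices taken mod 4.
Σ = (48) + (55) + (54) + (15) = 172
Area = |Σ|/2 = 86.

86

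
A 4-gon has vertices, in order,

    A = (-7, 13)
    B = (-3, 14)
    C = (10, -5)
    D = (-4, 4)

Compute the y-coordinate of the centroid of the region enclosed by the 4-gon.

1573/282

Apply the shoelace (surveyor's) formula. First the cross-terms c_i = x_i·y_{i+1} − x_{i+1}·y_i:
  -59, -125, 20, -24  ⇒  2A = -188, A = -94.
Then Σ (y_i + y_{i+1})·c_i = -3146, so ȳ = -3146 / (6·(-94)) = 1573/282.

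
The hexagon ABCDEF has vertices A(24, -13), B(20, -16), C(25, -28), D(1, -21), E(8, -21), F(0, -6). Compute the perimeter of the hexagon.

92

|AB| = √((-4)² + (-3)²) = √25 = 5
|BC| = √((5)² + (-12)²) = √169 = 13
|CD| = √((-24)² + (7)²) = √625 = 25
|DE| = √((7)² + (0)²) = √49 = 7
|EF| = √((-8)² + (15)²) = √289 = 17
|FA| = √((24)² + (-7)²) = √625 = 25
Perimeter = 5 + 13 + 25 + 7 + 17 + 25 = 92.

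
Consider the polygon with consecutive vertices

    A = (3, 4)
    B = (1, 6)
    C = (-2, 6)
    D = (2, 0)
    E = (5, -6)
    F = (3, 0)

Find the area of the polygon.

Apply the surveyor's formula: 2A = Σ (x_i·y_{i+1} − x_{i+1}·y_i), indices taken mod 6.
Cross-terms: 14, 18, -12, -12, 18, 12  ⇒  Σ = 38
Area = |Σ|/2 = 19.

19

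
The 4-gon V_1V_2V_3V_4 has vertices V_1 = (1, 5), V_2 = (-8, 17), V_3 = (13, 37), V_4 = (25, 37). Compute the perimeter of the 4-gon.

96

|V_1V_2| = √((-9)² + (12)²) = √225 = 15
|V_2V_3| = √((21)² + (20)²) = √841 = 29
|V_3V_4| = √((12)² + (0)²) = √144 = 12
|V_4V_1| = √((-24)² + (-32)²) = √1600 = 40
Perimeter = 15 + 29 + 12 + 40 = 96.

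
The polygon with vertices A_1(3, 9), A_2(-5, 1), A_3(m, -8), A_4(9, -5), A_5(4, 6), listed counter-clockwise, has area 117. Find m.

3

Write out the shoelace sum; only the two edges meeting at A_3 involve m:
2·Area = [((-5)·(-8) − m·1) + (m·(-5) − 9·(-8))] + 140
       = -6·m + 252 = 234
⇒ m = 3.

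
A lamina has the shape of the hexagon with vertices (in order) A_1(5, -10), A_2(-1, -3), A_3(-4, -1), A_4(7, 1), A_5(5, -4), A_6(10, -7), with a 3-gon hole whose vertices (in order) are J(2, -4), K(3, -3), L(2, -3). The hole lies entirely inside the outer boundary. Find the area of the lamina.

62.5

Outer boundary:
Apply the shoelace formula: 2A = Σ (x_i·y_{i+1} − x_{i+1}·y_i), indices taken mod 6.
Σ = (-25) + (-11) + (3) + (-33) + (5) + (-65) = -126
Area = |Σ|/2 = 63.
Hole:
J→K: (2)(-3) − (3)(-4) = 6
K→L: (3)(-3) − (2)(-3) = -3
L→J: (2)(-4) − (2)(-3) = -2
Σ = 1
Area = |Σ|/2 = 0.5.
Net area = 63 − 0.5 = 62.5.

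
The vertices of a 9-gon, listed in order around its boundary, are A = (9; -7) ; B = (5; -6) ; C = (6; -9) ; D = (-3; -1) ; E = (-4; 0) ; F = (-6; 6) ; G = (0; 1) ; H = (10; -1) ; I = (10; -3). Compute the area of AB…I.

84

Σ = (-19) + (-9) + (-33) + (-4) + (-24) + (-6) + (-10) + (-20) + (-43) = -168
Area = |Σ|/2 = 84.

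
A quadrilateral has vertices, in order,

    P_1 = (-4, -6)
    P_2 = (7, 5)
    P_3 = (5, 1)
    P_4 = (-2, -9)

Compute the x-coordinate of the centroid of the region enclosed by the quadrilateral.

Apply the shoelace (surveyor's) formula. First the cross-terms c_i = x_i·y_{i+1} − x_{i+1}·y_i:
  22, -18, -43, -24  ⇒  2A = -63, A = -31.5.
Then Σ (x_i + x_{i+1})·c_i = -135, so x̄ = -135 / (6·(-31.5)) = 5/7.

5/7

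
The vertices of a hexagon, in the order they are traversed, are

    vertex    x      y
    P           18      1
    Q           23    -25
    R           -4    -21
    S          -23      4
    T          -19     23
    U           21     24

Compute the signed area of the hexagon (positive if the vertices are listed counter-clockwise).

-1679

Apply the shoelace (surveyor's) formula: 2A = Σ (x_i·y_{i+1} − x_{i+1}·y_i), indices taken mod 6.
P→Q: (18)(-25) − (23)(1) = -473
Q→R: (23)(-21) − (-4)(-25) = -583
R→S: (-4)(4) − (-23)(-21) = -499
S→T: (-23)(23) − (-19)(4) = -453
T→U: (-19)(24) − (21)(23) = -939
U→P: (21)(1) − (18)(24) = -411
Σ = -3358
Signed area = Σ/2 = -1679 (negative ⇒ clockwise traversal).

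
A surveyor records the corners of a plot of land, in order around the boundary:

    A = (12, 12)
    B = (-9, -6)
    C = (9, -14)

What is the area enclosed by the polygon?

246

Apply Gauss's area formula: 2A = Σ (x_i·y_{i+1} − x_{i+1}·y_i), indices taken mod 3.
Σ = (36) + (180) + (276) = 492
Area = |Σ|/2 = 246.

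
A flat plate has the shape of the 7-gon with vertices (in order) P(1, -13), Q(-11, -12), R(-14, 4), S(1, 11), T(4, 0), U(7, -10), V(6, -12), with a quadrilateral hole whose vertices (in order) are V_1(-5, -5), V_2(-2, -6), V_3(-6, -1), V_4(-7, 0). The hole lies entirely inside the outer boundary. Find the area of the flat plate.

Outer boundary:
Apply the shoelace formula: 2A = Σ (x_i·y_{i+1} − x_{i+1}·y_i), indices taken mod 7.
Σ = (-155) + (-212) + (-158) + (-44) + (-40) + (-24) + (-66) = -699
Area = |Σ|/2 = 349.5.
Hole:
V_1→V_2: (-5)(-6) − (-2)(-5) = 20
V_2→V_3: (-2)(-1) − (-6)(-6) = -34
V_3→V_4: (-6)(0) − (-7)(-1) = -7
V_4→V_1: (-7)(-5) − (-5)(0) = 35
Σ = 14
Area = |Σ|/2 = 7.
Net area = 349.5 − 7 = 342.5.

342.5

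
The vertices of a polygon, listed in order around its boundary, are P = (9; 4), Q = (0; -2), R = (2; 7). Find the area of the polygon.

Apply Gauss's area formula: 2A = Σ (x_i·y_{i+1} − x_{i+1}·y_i), indices taken mod 3.
Cross-terms: -18, 4, -55  ⇒  Σ = -69
Area = |Σ|/2 = 34.5.

34.5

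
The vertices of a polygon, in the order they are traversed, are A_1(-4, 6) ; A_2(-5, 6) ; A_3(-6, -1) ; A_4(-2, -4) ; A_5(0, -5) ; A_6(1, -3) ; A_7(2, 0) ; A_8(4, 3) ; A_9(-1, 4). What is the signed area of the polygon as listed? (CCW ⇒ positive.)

Apply the shoelace formula: 2A = Σ (x_i·y_{i+1} − x_{i+1}·y_i), indices taken mod 9.
Σ = (6) + (41) + (22) + (10) + (5) + (6) + (6) + (19) + (10) = 125
Signed area = Σ/2 = 62.5 (positive ⇒ counter-clockwise traversal).

62.5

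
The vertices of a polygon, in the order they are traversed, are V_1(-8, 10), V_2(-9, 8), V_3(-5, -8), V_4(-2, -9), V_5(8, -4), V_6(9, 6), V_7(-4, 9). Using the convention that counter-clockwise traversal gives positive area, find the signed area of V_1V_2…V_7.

Apply Gauss's area formula: 2A = Σ (x_i·y_{i+1} − x_{i+1}·y_i), indices taken mod 7.
Σ = (26) + (112) + (29) + (80) + (84) + (105) + (32) = 468
Signed area = Σ/2 = 234 (positive ⇒ counter-clockwise traversal).

234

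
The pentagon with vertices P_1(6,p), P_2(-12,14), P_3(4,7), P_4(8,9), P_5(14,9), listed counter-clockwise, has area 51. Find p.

11

The doubled signed area Σ (x_i y_{i+1} − x_{i+1} y_i) is linear in p.
With p=0 it equals -184; the coefficient of p is 26 (from the two edges through P_1).
So 26·p + -184 = 2·51 = 102 ⇒ p = 11.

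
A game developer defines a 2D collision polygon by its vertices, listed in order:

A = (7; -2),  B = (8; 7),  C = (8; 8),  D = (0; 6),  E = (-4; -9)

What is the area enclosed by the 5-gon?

108

Apply the shoelace (surveyor's) formula: 2A = Σ (x_i·y_{i+1} − x_{i+1}·y_i), indices taken mod 5.
Σ = (65) + (8) + (48) + (24) + (71) = 216
Area = |Σ|/2 = 108.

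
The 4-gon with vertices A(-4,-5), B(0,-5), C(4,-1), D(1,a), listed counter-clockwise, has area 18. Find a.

0

The doubled signed area Σ (x_i y_{i+1} − x_{i+1} y_i) is linear in a.
With a=0 it equals 36; the coefficient of a is 8 (from the two edges through D).
So 8·a + 36 = 2·18 = 36 ⇒ a = 0.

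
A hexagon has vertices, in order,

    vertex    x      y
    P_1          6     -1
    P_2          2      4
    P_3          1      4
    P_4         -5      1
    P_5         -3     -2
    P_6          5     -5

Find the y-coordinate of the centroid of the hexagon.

Apply the shoelace formula. First the cross-terms c_i = x_i·y_{i+1} − x_{i+1}·y_i:
  26, 4, 21, 13, 25, 25  ⇒  2A = 114, A = 57.
Then Σ (y_i + y_{i+1})·c_i = -123, so ȳ = -123 / (6·57) = -41/114.

-41/114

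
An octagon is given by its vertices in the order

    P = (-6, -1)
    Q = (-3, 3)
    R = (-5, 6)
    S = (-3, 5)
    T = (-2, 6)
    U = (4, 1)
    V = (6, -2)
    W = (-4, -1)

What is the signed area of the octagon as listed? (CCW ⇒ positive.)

-47.5

Apply the shoelace (surveyor's) formula: 2A = Σ (x_i·y_{i+1} − x_{i+1}·y_i), indices taken mod 8.
Σ = (-21) + (-3) + (-7) + (-8) + (-26) + (-14) + (-14) + (-2) = -95
Signed area = Σ/2 = -47.5 (negative ⇒ clockwise traversal).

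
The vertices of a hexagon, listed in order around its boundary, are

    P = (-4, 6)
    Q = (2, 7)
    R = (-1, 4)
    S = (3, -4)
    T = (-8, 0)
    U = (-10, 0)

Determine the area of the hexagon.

62.5

Σ = (-40) + (15) + (-8) + (-32) + (0) + (-60) = -125
Area = |Σ|/2 = 62.5.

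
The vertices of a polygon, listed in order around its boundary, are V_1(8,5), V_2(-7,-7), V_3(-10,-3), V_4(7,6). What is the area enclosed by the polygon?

61

Cross-terms: -21, -49, -39, -13  ⇒  Σ = -122
Area = |Σ|/2 = 61.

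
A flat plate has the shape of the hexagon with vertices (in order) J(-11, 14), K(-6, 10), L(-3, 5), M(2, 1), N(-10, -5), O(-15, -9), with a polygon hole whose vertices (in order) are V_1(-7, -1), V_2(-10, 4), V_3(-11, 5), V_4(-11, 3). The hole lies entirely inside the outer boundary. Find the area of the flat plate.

Outer boundary:
Apply Gauss's area formula: 2A = Σ (x_i·y_{i+1} − x_{i+1}·y_i), indices taken mod 6.
Σ = (-26) + (0) + (-13) + (0) + (15) + (-309) = -333
Area = |Σ|/2 = 166.5.
Hole:
Apply Gauss's area formula: 2A = Σ (x_i·y_{i+1} − x_{i+1}·y_i), indices taken mod 4.
Σ = (-38) + (-6) + (22) + (32) = 10
Area = |Σ|/2 = 5.
Net area = 166.5 − 5 = 161.5.

161.5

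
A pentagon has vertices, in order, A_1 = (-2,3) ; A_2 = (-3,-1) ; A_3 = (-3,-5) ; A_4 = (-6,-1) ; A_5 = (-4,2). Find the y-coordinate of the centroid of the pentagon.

-2/3

Apply Gauss's area formula. First the cross-terms c_i = x_i·y_{i+1} − x_{i+1}·y_i:
  11, 12, -27, -16, -8  ⇒  2A = -28, A = -14.
Then Σ (y_i + y_{i+1})·c_i = 56, so ȳ = 56 / (6·(-14)) = -2/3.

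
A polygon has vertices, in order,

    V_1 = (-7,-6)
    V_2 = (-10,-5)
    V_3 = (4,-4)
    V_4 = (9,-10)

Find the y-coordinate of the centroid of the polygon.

-1775/279

Apply the surveyor's formula. First the cross-terms c_i = x_i·y_{i+1} − x_{i+1}·y_i:
  -25, 60, -4, -124  ⇒  2A = -93, A = -46.5.
Then Σ (y_i + y_{i+1})·c_i = 1775, so ȳ = 1775 / (6·(-46.5)) = -1775/279.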